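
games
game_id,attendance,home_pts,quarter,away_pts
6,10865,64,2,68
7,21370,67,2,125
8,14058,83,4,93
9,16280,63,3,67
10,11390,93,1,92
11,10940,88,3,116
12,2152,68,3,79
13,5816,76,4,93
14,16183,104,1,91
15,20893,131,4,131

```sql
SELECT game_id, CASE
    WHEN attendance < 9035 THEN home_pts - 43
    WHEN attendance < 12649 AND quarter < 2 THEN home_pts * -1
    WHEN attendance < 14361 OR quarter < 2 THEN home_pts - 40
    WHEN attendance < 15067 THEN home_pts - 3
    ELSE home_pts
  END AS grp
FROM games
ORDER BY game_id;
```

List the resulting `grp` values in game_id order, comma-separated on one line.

24, 67, 43, 63, -93, 48, 25, 33, 64, 131

game_id=6: attendance < 14361 OR quarter < 2 → 24
game_id=7: ELSE → 67
game_id=8: attendance < 14361 OR quarter < 2 → 43
game_id=9: ELSE → 63
game_id=10: attendance < 12649 AND quarter < 2 → -93
game_id=11: attendance < 14361 OR quarter < 2 → 48
game_id=12: attendance < 9035 → 25
game_id=13: attendance < 9035 → 33
game_id=14: attendance < 14361 OR quarter < 2 → 64
game_id=15: ELSE → 131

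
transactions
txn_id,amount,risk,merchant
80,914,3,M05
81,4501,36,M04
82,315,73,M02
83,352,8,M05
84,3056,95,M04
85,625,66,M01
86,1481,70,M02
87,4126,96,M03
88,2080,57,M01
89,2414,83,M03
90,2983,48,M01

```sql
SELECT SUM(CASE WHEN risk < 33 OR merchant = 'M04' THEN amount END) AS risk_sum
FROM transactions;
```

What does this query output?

8823

txn_id=80: ✓ → 914
txn_id=81: ✓ → 4501
txn_id=82: ✗
txn_id=83: ✓ → 352
txn_id=84: ✓ → 3056
txn_id=85: ✗
txn_id=86: ✗
txn_id=87: ✗
txn_id=88: ✗
txn_id=89: ✗
txn_id=90: ✗
risk_sum = 914 + 4501 + 352 + 3056 = 8823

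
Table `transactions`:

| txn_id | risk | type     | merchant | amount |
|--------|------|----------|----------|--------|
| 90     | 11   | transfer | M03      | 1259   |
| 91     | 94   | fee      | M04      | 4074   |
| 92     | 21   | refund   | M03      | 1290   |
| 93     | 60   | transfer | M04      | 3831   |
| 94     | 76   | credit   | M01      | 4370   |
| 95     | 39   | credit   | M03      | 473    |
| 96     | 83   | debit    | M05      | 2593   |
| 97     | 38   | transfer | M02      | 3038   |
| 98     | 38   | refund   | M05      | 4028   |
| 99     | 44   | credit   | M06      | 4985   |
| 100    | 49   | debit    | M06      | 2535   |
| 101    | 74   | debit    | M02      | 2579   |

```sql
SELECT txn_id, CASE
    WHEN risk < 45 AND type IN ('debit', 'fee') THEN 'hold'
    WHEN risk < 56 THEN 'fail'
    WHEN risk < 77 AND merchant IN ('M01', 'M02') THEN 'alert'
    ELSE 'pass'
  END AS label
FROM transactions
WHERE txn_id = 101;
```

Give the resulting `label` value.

alert

txn_id = 101: risk=74, type=debit, merchant=M02, amount=2579.
risk < 45 AND type IN ('debit', 'fee') → false
risk < 56 → false
risk < 77 AND merchant IN ('M01', 'M02') → true → alert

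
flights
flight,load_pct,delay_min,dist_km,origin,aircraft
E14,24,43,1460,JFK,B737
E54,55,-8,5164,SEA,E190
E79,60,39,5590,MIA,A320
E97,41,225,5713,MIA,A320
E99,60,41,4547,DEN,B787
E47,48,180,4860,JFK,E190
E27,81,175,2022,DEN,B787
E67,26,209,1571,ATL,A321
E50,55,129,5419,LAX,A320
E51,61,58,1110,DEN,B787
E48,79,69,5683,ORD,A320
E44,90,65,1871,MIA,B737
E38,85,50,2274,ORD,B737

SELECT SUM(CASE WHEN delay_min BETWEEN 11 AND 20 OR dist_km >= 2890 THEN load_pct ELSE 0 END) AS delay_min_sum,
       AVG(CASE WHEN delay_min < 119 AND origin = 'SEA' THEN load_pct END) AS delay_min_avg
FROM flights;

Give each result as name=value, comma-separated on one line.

delay_min_sum=398, delay_min_avg=55

[delay_min_sum: delay_min BETWEEN 11 AND 20 OR dist_km >= 2890]
flight=E14: ✗
flight=E54: ✓ → 55
flight=E79: ✓ → 60
flight=E97: ✓ → 41
flight=E99: ✓ → 60
flight=E47: ✓ → 48
flight=E27: ✗
flight=E67: ✗
flight=E50: ✓ → 55
flight=E51: ✗
flight=E48: ✓ → 79
flight=E44: ✗
flight=E38: ✗
delay_min_sum = 55 + 60 + 41 + 60 + 48 + 55 + 79 = 398
—
[delay_min_avg: delay_min < 119 AND origin = 'SEA']
flight=E14: ✗
flight=E54: ✓ → 55
flight=E79: ✗
flight=E97: ✗
flight=E99: ✗
flight=E47: ✗
flight=E27: ✗
flight=E67: ✗
flight=E50: ✗
flight=E51: ✗
flight=E48: ✗
flight=E44: ✗
flight=E38: ✗
delay_min_avg = 55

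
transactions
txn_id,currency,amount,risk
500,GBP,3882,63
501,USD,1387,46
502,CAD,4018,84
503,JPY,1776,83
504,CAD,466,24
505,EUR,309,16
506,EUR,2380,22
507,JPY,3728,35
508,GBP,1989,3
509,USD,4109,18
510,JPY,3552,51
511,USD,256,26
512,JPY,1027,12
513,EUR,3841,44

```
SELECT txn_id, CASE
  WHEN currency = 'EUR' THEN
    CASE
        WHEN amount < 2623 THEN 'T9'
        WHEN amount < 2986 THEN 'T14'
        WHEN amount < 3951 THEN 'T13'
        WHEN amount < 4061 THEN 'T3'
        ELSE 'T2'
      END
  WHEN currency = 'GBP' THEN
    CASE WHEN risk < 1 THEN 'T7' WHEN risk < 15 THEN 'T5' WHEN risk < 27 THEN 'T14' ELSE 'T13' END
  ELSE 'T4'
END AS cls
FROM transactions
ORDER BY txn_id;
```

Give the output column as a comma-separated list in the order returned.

txn_id=500: currency='GBP' → inner[ELSE] → T13
txn_id=501: currency='USD' → outer ELSE → T4
txn_id=502: currency='CAD' → outer ELSE → T4
txn_id=503: currency='JPY' → outer ELSE → T4
txn_id=504: currency='CAD' → outer ELSE → T4
txn_id=505: currency='EUR' → inner[amount < 2623] → T9
txn_id=506: currency='EUR' → inner[amount < 2623] → T9
txn_id=507: currency='JPY' → outer ELSE → T4
txn_id=508: currency='GBP' → inner[risk < 15] → T5
txn_id=509: currency='USD' → outer ELSE → T4
txn_id=510: currency='JPY' → outer ELSE → T4
txn_id=511: currency='USD' → outer ELSE → T4
txn_id=512: currency='JPY' → outer ELSE → T4
txn_id=513: currency='EUR' → inner[amount < 3951] → T13

T13, T4, T4, T4, T4, T9, T9, T4, T5, T4, T4, T4, T4, T13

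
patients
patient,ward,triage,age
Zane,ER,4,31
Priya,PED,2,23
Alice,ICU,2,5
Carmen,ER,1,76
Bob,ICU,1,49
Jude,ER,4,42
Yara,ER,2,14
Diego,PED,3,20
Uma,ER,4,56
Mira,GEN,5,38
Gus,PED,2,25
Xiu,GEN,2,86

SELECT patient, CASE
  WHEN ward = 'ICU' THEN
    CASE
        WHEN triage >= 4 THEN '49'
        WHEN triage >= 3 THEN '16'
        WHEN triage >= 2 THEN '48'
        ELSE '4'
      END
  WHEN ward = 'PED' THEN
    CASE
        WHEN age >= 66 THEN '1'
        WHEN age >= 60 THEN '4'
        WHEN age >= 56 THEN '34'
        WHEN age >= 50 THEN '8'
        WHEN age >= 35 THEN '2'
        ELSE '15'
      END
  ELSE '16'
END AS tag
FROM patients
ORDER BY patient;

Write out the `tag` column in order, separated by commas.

patient=Alice: ward='ICU' → inner[triage >= 2] → 48
patient=Bob: ward='ICU' → inner[ELSE] → 4
patient=Carmen: ward='ER' → outer ELSE → 16
patient=Diego: ward='PED' → inner[ELSE] → 15
patient=Gus: ward='PED' → inner[ELSE] → 15
patient=Jude: ward='ER' → outer ELSE → 16
patient=Mira: ward='GEN' → outer ELSE → 16
patient=Priya: ward='PED' → inner[ELSE] → 15
patient=Uma: ward='ER' → outer ELSE → 16
patient=Xiu: ward='GEN' → outer ELSE → 16
patient=Yara: ward='ER' → outer ELSE → 16
patient=Zane: ward='ER' → outer ELSE → 16

48, 4, 16, 15, 15, 16, 16, 15, 16, 16, 16, 16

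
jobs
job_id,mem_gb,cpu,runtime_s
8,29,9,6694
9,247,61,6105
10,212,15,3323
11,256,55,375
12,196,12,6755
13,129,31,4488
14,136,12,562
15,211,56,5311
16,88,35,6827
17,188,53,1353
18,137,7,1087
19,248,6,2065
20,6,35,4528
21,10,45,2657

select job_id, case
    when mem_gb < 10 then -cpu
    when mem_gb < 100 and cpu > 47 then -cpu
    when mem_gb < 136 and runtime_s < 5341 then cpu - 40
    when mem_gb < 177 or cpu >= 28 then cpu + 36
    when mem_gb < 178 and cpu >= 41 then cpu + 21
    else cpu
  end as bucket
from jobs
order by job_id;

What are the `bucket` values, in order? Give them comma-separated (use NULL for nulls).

job_id=8: mem_gb < 177 or cpu >= 28 → 45
job_id=9: mem_gb < 177 or cpu >= 28 → 97
job_id=10: ELSE → 15
job_id=11: mem_gb < 177 or cpu >= 28 → 91
job_id=12: ELSE → 12
job_id=13: mem_gb < 136 and runtime_s < 5341 → -9
job_id=14: mem_gb < 177 or cpu >= 28 → 48
job_id=15: mem_gb < 177 or cpu >= 28 → 92
job_id=16: mem_gb < 177 or cpu >= 28 → 71
job_id=17: mem_gb < 177 or cpu >= 28 → 89
job_id=18: mem_gb < 177 or cpu >= 28 → 43
job_id=19: ELSE → 6
job_id=20: mem_gb < 10 → -35
job_id=21: mem_gb < 136 and runtime_s < 5341 → 5

45, 97, 15, 91, 12, -9, 48, 92, 71, 89, 43, 6, -35, 5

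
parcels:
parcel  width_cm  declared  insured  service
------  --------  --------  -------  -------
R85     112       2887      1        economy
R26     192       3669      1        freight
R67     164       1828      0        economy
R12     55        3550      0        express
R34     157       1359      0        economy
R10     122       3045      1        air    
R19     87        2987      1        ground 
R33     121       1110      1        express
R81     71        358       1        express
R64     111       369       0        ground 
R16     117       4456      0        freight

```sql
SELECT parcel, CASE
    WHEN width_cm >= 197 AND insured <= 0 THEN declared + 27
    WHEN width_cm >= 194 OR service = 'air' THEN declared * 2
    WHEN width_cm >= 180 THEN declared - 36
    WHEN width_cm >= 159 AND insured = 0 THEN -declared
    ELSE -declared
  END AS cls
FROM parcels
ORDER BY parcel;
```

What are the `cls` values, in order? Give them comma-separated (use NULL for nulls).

6090, -3550, -4456, -2987, 3633, -1110, -1359, -369, -1828, -358, -2887

parcel=R10: width_cm >= 194 OR service = 'air' → 6090
parcel=R12: ELSE → -3550
parcel=R16: ELSE → -4456
parcel=R19: ELSE → -2987
parcel=R26: width_cm >= 180 → 3633
parcel=R33: ELSE → -1110
parcel=R34: ELSE → -1359
parcel=R64: ELSE → -369
parcel=R67: width_cm >= 159 AND insured = 0 → -1828
parcel=R81: ELSE → -358
parcel=R85: ELSE → -2887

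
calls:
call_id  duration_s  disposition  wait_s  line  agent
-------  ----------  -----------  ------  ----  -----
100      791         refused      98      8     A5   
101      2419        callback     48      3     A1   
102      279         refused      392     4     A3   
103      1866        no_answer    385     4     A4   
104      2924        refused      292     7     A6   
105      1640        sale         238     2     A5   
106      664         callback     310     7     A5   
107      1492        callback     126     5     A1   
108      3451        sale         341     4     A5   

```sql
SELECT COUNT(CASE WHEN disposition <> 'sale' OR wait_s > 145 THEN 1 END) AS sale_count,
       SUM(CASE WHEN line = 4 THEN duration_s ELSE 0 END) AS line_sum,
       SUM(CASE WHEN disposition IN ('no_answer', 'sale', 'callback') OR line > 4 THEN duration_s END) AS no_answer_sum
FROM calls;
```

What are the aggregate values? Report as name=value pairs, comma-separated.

sale_count=9, line_sum=5596, no_answer_sum=15247

[sale_count: disposition <> 'sale' OR wait_s > 145]
call_id=100: ✓ → 1
call_id=101: ✓ → 1
call_id=102: ✓ → 1
call_id=103: ✓ → 1
call_id=104: ✓ → 1
call_id=105: ✓ → 1
call_id=106: ✓ → 1
call_id=107: ✓ → 1
call_id=108: ✓ → 1
sale_count = COUNT(1, 1, 1, 1, 1, 1, 1, 1, 1) = 9
—
[line_sum: line = 4]
call_id=100: ✗
call_id=101: ✗
call_id=102: ✓ → 279
call_id=103: ✓ → 1866
call_id=104: ✗
call_id=105: ✗
call_id=106: ✗
call_id=107: ✗
call_id=108: ✓ → 3451
line_sum = 279 + 1866 + 3451 = 5596
—
[no_answer_sum: disposition IN ('no_answer', 'sale', 'callback') OR line > 4]
call_id=100: ✓ → 791
call_id=101: ✓ → 2419
call_id=102: ✗
call_id=103: ✓ → 1866
call_id=104: ✓ → 2924
call_id=105: ✓ → 1640
call_id=106: ✓ → 664
call_id=107: ✓ → 1492
call_id=108: ✓ → 3451
no_answer_sum = 791 + 2419 + 1866 + 2924 + 1640 + 664 + 1492 + 3451 = 15247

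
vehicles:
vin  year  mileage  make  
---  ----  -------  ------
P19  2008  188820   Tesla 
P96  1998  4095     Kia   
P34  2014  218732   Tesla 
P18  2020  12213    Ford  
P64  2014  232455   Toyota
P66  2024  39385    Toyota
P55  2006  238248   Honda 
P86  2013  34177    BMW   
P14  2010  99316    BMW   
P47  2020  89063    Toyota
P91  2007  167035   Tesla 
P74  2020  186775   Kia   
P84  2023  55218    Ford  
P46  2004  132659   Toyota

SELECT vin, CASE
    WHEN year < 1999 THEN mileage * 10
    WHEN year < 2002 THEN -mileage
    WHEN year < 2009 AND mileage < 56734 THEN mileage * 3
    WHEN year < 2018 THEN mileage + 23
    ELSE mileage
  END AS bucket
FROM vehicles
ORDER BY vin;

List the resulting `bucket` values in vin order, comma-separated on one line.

vin=P14: year < 2018 → 99339
vin=P18: ELSE → 12213
vin=P19: year < 2018 → 188843
vin=P34: year < 2018 → 218755
vin=P46: year < 2018 → 132682
vin=P47: ELSE → 89063
vin=P55: year < 2018 → 238271
vin=P64: year < 2018 → 232478
vin=P66: ELSE → 39385
vin=P74: ELSE → 186775
vin=P84: ELSE → 55218
vin=P86: year < 2018 → 34200
vin=P91: year < 2018 → 167058
vin=P96: year < 1999 → 40950

99339, 12213, 188843, 218755, 132682, 89063, 238271, 232478, 39385, 186775, 55218, 34200, 167058, 40950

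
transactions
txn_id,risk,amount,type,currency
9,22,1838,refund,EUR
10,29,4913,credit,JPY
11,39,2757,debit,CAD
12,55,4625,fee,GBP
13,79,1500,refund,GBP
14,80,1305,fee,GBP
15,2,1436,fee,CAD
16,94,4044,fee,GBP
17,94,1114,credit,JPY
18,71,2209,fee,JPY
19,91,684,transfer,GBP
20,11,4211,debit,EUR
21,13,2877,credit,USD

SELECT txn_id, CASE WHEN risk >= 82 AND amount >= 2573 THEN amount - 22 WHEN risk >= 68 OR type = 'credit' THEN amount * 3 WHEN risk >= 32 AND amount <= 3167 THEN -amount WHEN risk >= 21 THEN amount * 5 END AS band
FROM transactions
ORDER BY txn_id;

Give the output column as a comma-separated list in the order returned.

txn_id=9: risk >= 21 → 9190
txn_id=10: risk >= 68 OR type = 'credit' → 14739
txn_id=11: risk >= 32 AND amount <= 3167 → -2757
txn_id=12: risk >= 21 → 23125
txn_id=13: risk >= 68 OR type = 'credit' → 4500
txn_id=14: risk >= 68 OR type = 'credit' → 3915
txn_id=15: (no match → NULL) → NULL
txn_id=16: risk >= 82 AND amount >= 2573 → 4022
txn_id=17: risk >= 68 OR type = 'credit' → 3342
txn_id=18: risk >= 68 OR type = 'credit' → 6627
txn_id=19: risk >= 68 OR type = 'credit' → 2052
txn_id=20: (no match → NULL) → NULL
txn_id=21: risk >= 68 OR type = 'credit' → 8631

9190, 14739, -2757, 23125, 4500, 3915, NULL, 4022, 3342, 6627, 2052, NULL, 8631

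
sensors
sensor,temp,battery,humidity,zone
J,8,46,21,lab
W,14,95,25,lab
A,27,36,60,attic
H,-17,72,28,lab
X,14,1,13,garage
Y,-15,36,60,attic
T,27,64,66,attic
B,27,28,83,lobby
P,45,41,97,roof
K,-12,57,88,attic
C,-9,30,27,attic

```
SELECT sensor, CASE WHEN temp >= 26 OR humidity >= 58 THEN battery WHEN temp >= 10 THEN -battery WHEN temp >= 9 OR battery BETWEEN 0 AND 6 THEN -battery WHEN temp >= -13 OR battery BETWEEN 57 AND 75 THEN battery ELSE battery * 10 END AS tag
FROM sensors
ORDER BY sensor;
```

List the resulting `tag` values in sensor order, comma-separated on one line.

sensor=A: temp >= 26 OR humidity >= 58 → 36
sensor=B: temp >= 26 OR humidity >= 58 → 28
sensor=C: temp >= -13 OR battery BETWEEN 57 AND 75 → 30
sensor=H: temp >= -13 OR battery BETWEEN 57 AND 75 → 72
sensor=J: temp >= -13 OR battery BETWEEN 57 AND 75 → 46
sensor=K: temp >= 26 OR humidity >= 58 → 57
sensor=P: temp >= 26 OR humidity >= 58 → 41
sensor=T: temp >= 26 OR humidity >= 58 → 64
sensor=W: temp >= 10 → -95
sensor=X: temp >= 10 → -1
sensor=Y: temp >= 26 OR humidity >= 58 → 36

36, 28, 30, 72, 46, 57, 41, 64, -95, -1, 36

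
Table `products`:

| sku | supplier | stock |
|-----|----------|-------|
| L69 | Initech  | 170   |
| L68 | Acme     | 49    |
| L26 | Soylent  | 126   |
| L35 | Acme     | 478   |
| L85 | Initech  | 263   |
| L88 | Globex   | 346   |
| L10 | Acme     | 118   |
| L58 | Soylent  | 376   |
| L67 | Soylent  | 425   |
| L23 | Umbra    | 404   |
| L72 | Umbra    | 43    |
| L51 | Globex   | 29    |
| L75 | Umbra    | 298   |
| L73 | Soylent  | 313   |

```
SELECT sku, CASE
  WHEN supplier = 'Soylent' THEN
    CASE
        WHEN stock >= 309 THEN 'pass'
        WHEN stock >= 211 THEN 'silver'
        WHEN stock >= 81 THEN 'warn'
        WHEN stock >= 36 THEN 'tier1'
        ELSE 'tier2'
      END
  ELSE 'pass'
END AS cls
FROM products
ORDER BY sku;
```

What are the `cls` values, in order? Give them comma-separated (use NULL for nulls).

pass, pass, warn, pass, pass, pass, pass, pass, pass, pass, pass, pass, pass, pass

sku=L10: supplier='Acme' → outer ELSE → pass
sku=L23: supplier='Umbra' → outer ELSE → pass
sku=L26: supplier='Soylent' → inner[stock >= 81] → warn
sku=L35: supplier='Acme' → outer ELSE → pass
sku=L51: supplier='Globex' → outer ELSE → pass
sku=L58: supplier='Soylent' → inner[stock >= 309] → pass
sku=L67: supplier='Soylent' → inner[stock >= 309] → pass
sku=L68: supplier='Acme' → outer ELSE → pass
sku=L69: supplier='Initech' → outer ELSE → pass
sku=L72: supplier='Umbra' → outer ELSE → pass
sku=L73: supplier='Soylent' → inner[stock >= 309] → pass
sku=L75: supplier='Umbra' → outer ELSE → pass
sku=L85: supplier='Initech' → outer ELSE → pass
sku=L88: supplier='Globex' → outer ELSE → pass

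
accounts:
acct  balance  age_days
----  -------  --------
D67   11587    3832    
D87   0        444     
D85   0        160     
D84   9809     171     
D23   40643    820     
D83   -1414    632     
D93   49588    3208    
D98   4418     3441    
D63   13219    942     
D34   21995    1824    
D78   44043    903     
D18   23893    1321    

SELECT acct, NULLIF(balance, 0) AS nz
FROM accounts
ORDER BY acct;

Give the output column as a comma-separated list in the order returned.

acct=D18: balance=23893 vs 0: differ → 23893
acct=D23: balance=40643 vs 0: differ → 40643
acct=D34: balance=21995 vs 0: differ → 21995
acct=D63: balance=13219 vs 0: differ → 13219
acct=D67: balance=11587 vs 0: differ → 11587
acct=D78: balance=44043 vs 0: differ → 44043
acct=D83: balance=-1414 vs 0: differ → -1414
acct=D84: balance=9809 vs 0: differ → 9809
acct=D85: balance=0 vs 0: equal → NULL
acct=D87: balance=0 vs 0: equal → NULL
acct=D93: balance=49588 vs 0: differ → 49588
acct=D98: balance=4418 vs 0: differ → 4418

23893, 40643, 21995, 13219, 11587, 44043, -1414, 9809, NULL, NULL, 49588, 4418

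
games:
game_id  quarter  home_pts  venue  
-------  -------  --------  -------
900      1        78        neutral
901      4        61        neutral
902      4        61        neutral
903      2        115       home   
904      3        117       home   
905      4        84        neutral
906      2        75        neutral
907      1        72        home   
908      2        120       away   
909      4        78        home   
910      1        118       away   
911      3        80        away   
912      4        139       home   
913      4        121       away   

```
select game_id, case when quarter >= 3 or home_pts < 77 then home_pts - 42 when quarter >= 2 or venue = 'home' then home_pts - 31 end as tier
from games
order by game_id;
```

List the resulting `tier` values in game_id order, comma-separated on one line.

NULL, 19, 19, 84, 75, 42, 33, 30, 89, 36, NULL, 38, 97, 79

game_id=900: (no match → NULL) → NULL
game_id=901: quarter >= 3 or home_pts < 77 → 19
game_id=902: quarter >= 3 or home_pts < 77 → 19
game_id=903: quarter >= 2 or venue = 'home' → 84
game_id=904: quarter >= 3 or home_pts < 77 → 75
game_id=905: quarter >= 3 or home_pts < 77 → 42
game_id=906: quarter >= 3 or home_pts < 77 → 33
game_id=907: quarter >= 3 or home_pts < 77 → 30
game_id=908: quarter >= 2 or venue = 'home' → 89
game_id=909: quarter >= 3 or home_pts < 77 → 36
game_id=910: (no match → NULL) → NULL
game_id=911: quarter >= 3 or home_pts < 77 → 38
game_id=912: quarter >= 3 or home_pts < 77 → 97
game_id=913: quarter >= 3 or home_pts < 77 → 79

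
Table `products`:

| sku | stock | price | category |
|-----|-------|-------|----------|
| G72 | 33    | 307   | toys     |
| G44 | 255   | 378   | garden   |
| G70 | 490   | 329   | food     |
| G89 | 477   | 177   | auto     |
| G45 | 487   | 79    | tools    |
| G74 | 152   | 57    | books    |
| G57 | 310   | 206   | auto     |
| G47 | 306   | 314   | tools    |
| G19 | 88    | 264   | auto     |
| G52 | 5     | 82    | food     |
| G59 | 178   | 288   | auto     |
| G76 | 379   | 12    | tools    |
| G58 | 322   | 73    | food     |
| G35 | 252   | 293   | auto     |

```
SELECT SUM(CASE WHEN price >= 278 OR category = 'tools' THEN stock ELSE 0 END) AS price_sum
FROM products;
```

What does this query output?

2380

sku=G72: ✓ → 33
sku=G44: ✓ → 255
sku=G70: ✓ → 490
sku=G89: ✗
sku=G45: ✓ → 487
sku=G74: ✗
sku=G57: ✗
sku=G47: ✓ → 306
sku=G19: ✗
sku=G52: ✗
sku=G59: ✓ → 178
sku=G76: ✓ → 379
sku=G58: ✗
sku=G35: ✓ → 252
price_sum = 33 + 255 + 490 + 487 + 306 + 178 + 379 + 252 = 2380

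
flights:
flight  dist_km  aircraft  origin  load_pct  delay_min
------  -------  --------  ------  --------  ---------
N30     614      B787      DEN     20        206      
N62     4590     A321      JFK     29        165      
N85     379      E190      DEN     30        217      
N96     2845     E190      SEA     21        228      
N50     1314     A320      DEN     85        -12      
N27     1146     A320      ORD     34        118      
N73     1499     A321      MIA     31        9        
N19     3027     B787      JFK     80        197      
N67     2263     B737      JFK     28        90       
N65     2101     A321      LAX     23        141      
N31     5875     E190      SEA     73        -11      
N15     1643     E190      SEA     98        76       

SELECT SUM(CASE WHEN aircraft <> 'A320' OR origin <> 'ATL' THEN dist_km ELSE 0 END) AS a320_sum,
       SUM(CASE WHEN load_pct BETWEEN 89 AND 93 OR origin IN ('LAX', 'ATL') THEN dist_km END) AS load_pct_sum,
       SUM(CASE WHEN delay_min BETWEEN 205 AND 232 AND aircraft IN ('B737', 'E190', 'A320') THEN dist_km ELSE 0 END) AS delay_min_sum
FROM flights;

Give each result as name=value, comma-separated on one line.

[a320_sum: aircraft <> 'A320' OR origin <> 'ATL']
flight=N30: ✓ → 614
flight=N62: ✓ → 4590
flight=N85: ✓ → 379
flight=N96: ✓ → 2845
flight=N50: ✓ → 1314
flight=N27: ✓ → 1146
flight=N73: ✓ → 1499
flight=N19: ✓ → 3027
flight=N67: ✓ → 2263
flight=N65: ✓ → 2101
flight=N31: ✓ → 5875
flight=N15: ✓ → 1643
a320_sum = 614 + 4590 + 379 + 2845 + 1314 + 1146 + 1499 + 3027 + 2263 + 2101 + 5875 + 1643 = 27296
—
[load_pct_sum: load_pct BETWEEN 89 AND 93 OR origin IN ('LAX', 'ATL')]
flight=N30: ✗
flight=N62: ✗
flight=N85: ✗
flight=N96: ✗
flight=N50: ✗
flight=N27: ✗
flight=N73: ✗
flight=N19: ✗
flight=N67: ✗
flight=N65: ✓ → 2101
flight=N31: ✗
flight=N15: ✗
load_pct_sum = 2101
—
[delay_min_sum: delay_min BETWEEN 205 AND 232 AND aircraft IN ('B737', 'E190', 'A320')]
flight=N30: ✗
flight=N62: ✗
flight=N85: ✓ → 379
flight=N96: ✓ → 2845
flight=N50: ✗
flight=N27: ✗
flight=N73: ✗
flight=N19: ✗
flight=N67: ✗
flight=N65: ✗
flight=N31: ✗
flight=N15: ✗
delay_min_sum = 379 + 2845 = 3224

a320_sum=27296, load_pct_sum=2101, delay_min_sum=3224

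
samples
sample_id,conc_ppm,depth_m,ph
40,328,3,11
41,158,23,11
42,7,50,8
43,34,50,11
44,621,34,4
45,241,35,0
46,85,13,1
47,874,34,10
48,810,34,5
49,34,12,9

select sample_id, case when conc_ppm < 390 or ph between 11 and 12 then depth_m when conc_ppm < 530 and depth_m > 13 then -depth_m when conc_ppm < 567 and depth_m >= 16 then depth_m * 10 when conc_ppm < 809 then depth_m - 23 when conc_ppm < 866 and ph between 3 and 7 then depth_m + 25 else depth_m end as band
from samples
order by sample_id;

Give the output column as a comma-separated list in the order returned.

sample_id=40: conc_ppm < 390 or ph between 11 and 12 → 3
sample_id=41: conc_ppm < 390 or ph between 11 and 12 → 23
sample_id=42: conc_ppm < 390 or ph between 11 and 12 → 50
sample_id=43: conc_ppm < 390 or ph between 11 and 12 → 50
sample_id=44: conc_ppm < 809 → 11
sample_id=45: conc_ppm < 390 or ph between 11 and 12 → 35
sample_id=46: conc_ppm < 390 or ph between 11 and 12 → 13
sample_id=47: ELSE → 34
sample_id=48: conc_ppm < 866 and ph between 3 and 7 → 59
sample_id=49: conc_ppm < 390 or ph between 11 and 12 → 12

3, 23, 50, 50, 11, 35, 13, 34, 59, 12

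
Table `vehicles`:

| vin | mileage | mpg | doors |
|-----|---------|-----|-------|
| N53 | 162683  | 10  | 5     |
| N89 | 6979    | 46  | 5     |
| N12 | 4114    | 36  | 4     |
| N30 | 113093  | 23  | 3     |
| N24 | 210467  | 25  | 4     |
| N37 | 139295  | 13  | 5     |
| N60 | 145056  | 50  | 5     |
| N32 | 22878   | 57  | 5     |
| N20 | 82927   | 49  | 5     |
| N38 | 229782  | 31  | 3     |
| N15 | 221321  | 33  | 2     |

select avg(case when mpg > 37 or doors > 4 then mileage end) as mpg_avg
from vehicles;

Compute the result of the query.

vin=N53: ✓ → 162683
vin=N89: ✓ → 6979
vin=N12: ✗
vin=N30: ✗
vin=N24: ✗
vin=N37: ✓ → 139295
vin=N60: ✓ → 145056
vin=N32: ✓ → 22878
vin=N20: ✓ → 82927
vin=N38: ✗
vin=N15: ✗
mpg_avg = (162683 + 6979 + 139295 + 145056 + 22878 + 82927) / 6 = 93303

93303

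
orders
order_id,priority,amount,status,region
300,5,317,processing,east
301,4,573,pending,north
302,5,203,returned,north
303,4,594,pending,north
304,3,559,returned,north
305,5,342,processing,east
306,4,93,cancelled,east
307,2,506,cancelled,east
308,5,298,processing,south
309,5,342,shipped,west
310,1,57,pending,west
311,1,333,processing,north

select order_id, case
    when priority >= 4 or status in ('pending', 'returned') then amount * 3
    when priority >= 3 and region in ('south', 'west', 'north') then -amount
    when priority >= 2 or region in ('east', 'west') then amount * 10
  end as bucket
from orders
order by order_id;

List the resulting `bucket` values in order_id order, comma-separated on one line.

order_id=300: priority >= 4 or status in ('pending', 'returned') → 951
order_id=301: priority >= 4 or status in ('pending', 'returned') → 1719
order_id=302: priority >= 4 or status in ('pending', 'returned') → 609
order_id=303: priority >= 4 or status in ('pending', 'returned') → 1782
order_id=304: priority >= 4 or status in ('pending', 'returned') → 1677
order_id=305: priority >= 4 or status in ('pending', 'returned') → 1026
order_id=306: priority >= 4 or status in ('pending', 'returned') → 279
order_id=307: priority >= 2 or region in ('east', 'west') → 5060
order_id=308: priority >= 4 or status in ('pending', 'returned') → 894
order_id=309: priority >= 4 or status in ('pending', 'returned') → 1026
order_id=310: priority >= 4 or status in ('pending', 'returned') → 171
order_id=311: (no match → NULL) → NULL

951, 1719, 609, 1782, 1677, 1026, 279, 5060, 894, 1026, 171, NULL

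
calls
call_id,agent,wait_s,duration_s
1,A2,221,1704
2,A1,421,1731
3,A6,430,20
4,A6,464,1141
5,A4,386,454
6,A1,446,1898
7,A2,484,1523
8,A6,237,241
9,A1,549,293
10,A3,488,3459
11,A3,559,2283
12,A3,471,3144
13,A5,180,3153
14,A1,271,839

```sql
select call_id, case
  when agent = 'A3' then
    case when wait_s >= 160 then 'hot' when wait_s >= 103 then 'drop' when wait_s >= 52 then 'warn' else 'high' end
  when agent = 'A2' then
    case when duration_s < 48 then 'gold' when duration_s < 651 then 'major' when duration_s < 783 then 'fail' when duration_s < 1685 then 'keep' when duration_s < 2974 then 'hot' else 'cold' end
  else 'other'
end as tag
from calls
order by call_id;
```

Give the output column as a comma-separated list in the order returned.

call_id=1: agent='A2' → inner[duration_s < 2974] → hot
call_id=2: agent='A1' → outer ELSE → other
call_id=3: agent='A6' → outer ELSE → other
call_id=4: agent='A6' → outer ELSE → other
call_id=5: agent='A4' → outer ELSE → other
call_id=6: agent='A1' → outer ELSE → other
call_id=7: agent='A2' → inner[duration_s < 1685] → keep
call_id=8: agent='A6' → outer ELSE → other
call_id=9: agent='A1' → outer ELSE → other
call_id=10: agent='A3' → inner[wait_s >= 160] → hot
call_id=11: agent='A3' → inner[wait_s >= 160] → hot
call_id=12: agent='A3' → inner[wait_s >= 160] → hot
call_id=13: agent='A5' → outer ELSE → other
call_id=14: agent='A1' → outer ELSE → other

hot, other, other, other, other, other, keep, other, other, hot, hot, hot, other, other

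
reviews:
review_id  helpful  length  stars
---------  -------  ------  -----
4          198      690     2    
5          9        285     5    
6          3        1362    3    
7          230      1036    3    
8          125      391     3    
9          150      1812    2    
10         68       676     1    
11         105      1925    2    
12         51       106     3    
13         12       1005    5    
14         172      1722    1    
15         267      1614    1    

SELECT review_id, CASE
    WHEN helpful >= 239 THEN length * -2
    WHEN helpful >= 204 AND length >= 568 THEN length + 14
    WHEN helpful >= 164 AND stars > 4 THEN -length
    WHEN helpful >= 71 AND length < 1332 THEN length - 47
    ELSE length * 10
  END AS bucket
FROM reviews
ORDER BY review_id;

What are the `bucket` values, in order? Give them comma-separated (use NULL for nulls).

643, 2850, 13620, 1050, 344, 18120, 6760, 19250, 1060, 10050, 17220, -3228

review_id=4: helpful >= 71 AND length < 1332 → 643
review_id=5: ELSE → 2850
review_id=6: ELSE → 13620
review_id=7: helpful >= 204 AND length >= 568 → 1050
review_id=8: helpful >= 71 AND length < 1332 → 344
review_id=9: ELSE → 18120
review_id=10: ELSE → 6760
review_id=11: ELSE → 19250
review_id=12: ELSE → 1060
review_id=13: ELSE → 10050
review_id=14: ELSE → 17220
review_id=15: helpful >= 239 → -3228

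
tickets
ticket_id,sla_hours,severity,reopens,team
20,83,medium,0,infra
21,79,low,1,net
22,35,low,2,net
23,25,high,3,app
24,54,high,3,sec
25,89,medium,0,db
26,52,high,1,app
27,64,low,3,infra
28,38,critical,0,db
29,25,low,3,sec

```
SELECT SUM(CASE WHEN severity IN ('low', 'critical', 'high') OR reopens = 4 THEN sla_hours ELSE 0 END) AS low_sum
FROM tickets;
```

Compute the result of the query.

372

ticket_id=20: ✗
ticket_id=21: ✓ → 79
ticket_id=22: ✓ → 35
ticket_id=23: ✓ → 25
ticket_id=24: ✓ → 54
ticket_id=25: ✗
ticket_id=26: ✓ → 52
ticket_id=27: ✓ → 64
ticket_id=28: ✓ → 38
ticket_id=29: ✓ → 25
low_sum = 79 + 35 + 25 + 54 + 52 + 64 + 38 + 25 = 372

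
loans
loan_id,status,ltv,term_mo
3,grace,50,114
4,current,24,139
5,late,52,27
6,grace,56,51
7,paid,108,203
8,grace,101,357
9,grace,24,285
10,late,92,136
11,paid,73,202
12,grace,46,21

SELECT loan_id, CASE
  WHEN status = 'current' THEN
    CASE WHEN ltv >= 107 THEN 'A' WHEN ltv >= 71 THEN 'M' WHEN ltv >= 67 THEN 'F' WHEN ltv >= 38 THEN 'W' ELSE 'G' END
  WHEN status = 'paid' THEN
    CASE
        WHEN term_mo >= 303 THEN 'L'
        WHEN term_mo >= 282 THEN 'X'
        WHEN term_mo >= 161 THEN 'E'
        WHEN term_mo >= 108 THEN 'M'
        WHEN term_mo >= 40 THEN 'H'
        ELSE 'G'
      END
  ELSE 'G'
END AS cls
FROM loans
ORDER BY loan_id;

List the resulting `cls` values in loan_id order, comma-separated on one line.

loan_id=3: status='grace' → outer ELSE → G
loan_id=4: status='current' → inner[ELSE] → G
loan_id=5: status='late' → outer ELSE → G
loan_id=6: status='grace' → outer ELSE → G
loan_id=7: status='paid' → inner[term_mo >= 161] → E
loan_id=8: status='grace' → outer ELSE → G
loan_id=9: status='grace' → outer ELSE → G
loan_id=10: status='late' → outer ELSE → G
loan_id=11: status='paid' → inner[term_mo >= 161] → E
loan_id=12: status='grace' → outer ELSE → G

G, G, G, G, E, G, G, G, E, G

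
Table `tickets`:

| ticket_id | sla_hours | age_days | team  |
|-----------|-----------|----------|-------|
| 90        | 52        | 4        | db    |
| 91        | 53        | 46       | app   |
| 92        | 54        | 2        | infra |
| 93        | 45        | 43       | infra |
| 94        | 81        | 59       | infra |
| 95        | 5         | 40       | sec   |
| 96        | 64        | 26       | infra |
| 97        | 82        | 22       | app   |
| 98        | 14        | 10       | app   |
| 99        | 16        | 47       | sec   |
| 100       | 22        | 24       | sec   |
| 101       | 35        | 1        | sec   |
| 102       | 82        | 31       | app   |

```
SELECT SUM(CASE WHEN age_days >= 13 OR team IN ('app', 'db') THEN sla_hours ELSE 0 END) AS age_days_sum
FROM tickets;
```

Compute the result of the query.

516

ticket_id=90: ✓ → 52
ticket_id=91: ✓ → 53
ticket_id=92: ✗
ticket_id=93: ✓ → 45
ticket_id=94: ✓ → 81
ticket_id=95: ✓ → 5
ticket_id=96: ✓ → 64
ticket_id=97: ✓ → 82
ticket_id=98: ✓ → 14
ticket_id=99: ✓ → 16
ticket_id=100: ✓ → 22
ticket_id=101: ✗
ticket_id=102: ✓ → 82
age_days_sum = 52 + 53 + 45 + 81 + 5 + 64 + 82 + 14 + 16 + 22 + 82 = 516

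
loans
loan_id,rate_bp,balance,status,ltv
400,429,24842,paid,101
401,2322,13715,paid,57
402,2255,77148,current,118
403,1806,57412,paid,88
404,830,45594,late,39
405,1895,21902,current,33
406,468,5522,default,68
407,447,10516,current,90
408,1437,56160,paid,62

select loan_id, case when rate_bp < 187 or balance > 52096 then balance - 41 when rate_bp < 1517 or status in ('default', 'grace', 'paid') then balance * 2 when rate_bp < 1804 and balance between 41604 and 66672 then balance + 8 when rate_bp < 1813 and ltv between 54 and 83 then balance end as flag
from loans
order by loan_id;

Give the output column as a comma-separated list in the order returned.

49684, 27430, 77107, 57371, 91188, NULL, 11044, 21032, 56119

loan_id=400: rate_bp < 1517 or status in ('default', 'grace', 'paid') → 49684
loan_id=401: rate_bp < 1517 or status in ('default', 'grace', 'paid') → 27430
loan_id=402: rate_bp < 187 or balance > 52096 → 77107
loan_id=403: rate_bp < 187 or balance > 52096 → 57371
loan_id=404: rate_bp < 1517 or status in ('default', 'grace', 'paid') → 91188
loan_id=405: (no match → NULL) → NULL
loan_id=406: rate_bp < 1517 or status in ('default', 'grace', 'paid') → 11044
loan_id=407: rate_bp < 1517 or status in ('default', 'grace', 'paid') → 21032
loan_id=408: rate_bp < 187 or balance > 52096 → 56119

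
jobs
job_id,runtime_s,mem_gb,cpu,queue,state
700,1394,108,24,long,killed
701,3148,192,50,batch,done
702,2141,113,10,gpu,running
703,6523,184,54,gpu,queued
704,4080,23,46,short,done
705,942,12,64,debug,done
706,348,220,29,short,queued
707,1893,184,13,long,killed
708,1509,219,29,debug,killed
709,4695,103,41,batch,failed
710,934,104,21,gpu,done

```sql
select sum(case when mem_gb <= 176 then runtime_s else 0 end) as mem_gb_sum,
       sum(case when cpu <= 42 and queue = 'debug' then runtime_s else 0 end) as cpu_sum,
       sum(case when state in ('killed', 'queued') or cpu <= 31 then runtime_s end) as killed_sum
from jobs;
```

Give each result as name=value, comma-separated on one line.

mem_gb_sum=14186, cpu_sum=1509, killed_sum=14742

[mem_gb_sum: mem_gb <= 176]
job_id=700: ✓ → 1394
job_id=701: ✗
job_id=702: ✓ → 2141
job_id=703: ✗
job_id=704: ✓ → 4080
job_id=705: ✓ → 942
job_id=706: ✗
job_id=707: ✗
job_id=708: ✗
job_id=709: ✓ → 4695
job_id=710: ✓ → 934
mem_gb_sum = 1394 + 2141 + 4080 + 942 + 4695 + 934 = 14186
—
[cpu_sum: cpu <= 42 and queue = 'debug']
job_id=700: ✗
job_id=701: ✗
job_id=702: ✗
job_id=703: ✗
job_id=704: ✗
job_id=705: ✗
job_id=706: ✗
job_id=707: ✗
job_id=708: ✓ → 1509
job_id=709: ✗
job_id=710: ✗
cpu_sum = 1509
—
[killed_sum: state in ('killed', 'queued') or cpu <= 31]
job_id=700: ✓ → 1394
job_id=701: ✗
job_id=702: ✓ → 2141
job_id=703: ✓ → 6523
job_id=704: ✗
job_id=705: ✗
job_id=706: ✓ → 348
job_id=707: ✓ → 1893
job_id=708: ✓ → 1509
job_id=709: ✗
job_id=710: ✓ → 934
killed_sum = 1394 + 2141 + 6523 + 348 + 1893 + 1509 + 934 = 14742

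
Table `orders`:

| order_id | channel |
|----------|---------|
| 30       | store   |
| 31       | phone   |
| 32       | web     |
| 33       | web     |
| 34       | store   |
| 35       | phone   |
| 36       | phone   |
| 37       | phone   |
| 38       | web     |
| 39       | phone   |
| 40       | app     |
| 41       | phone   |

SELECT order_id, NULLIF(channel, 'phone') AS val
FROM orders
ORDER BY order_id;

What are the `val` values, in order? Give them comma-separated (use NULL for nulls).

order_id=30: channel=store vs phone: differ → store
order_id=31: channel=phone vs phone: equal → NULL
order_id=32: channel=web vs phone: differ → web
order_id=33: channel=web vs phone: differ → web
order_id=34: channel=store vs phone: differ → store
order_id=35: channel=phone vs phone: equal → NULL
order_id=36: channel=phone vs phone: equal → NULL
order_id=37: channel=phone vs phone: equal → NULL
order_id=38: channel=web vs phone: differ → web
order_id=39: channel=phone vs phone: equal → NULL
order_id=40: channel=app vs phone: differ → app
order_id=41: channel=phone vs phone: equal → NULL

store, NULL, web, web, store, NULL, NULL, NULL, web, NULL, app, NULL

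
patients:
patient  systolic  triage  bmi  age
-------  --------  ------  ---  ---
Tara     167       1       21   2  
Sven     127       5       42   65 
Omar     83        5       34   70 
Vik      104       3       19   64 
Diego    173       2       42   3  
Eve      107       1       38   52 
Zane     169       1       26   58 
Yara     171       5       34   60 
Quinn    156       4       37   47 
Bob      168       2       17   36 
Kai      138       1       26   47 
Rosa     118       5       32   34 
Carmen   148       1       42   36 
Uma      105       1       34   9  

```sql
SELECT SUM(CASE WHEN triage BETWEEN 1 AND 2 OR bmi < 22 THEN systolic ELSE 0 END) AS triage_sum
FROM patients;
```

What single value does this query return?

patient=Tara: ✓ → 167
patient=Sven: ✗
patient=Omar: ✗
patient=Vik: ✓ → 104
patient=Diego: ✓ → 173
patient=Eve: ✓ → 107
patient=Zane: ✓ → 169
patient=Yara: ✗
patient=Quinn: ✗
patient=Bob: ✓ → 168
patient=Kai: ✓ → 138
patient=Rosa: ✗
patient=Carmen: ✓ → 148
patient=Uma: ✓ → 105
triage_sum = 167 + 104 + 173 + 107 + 169 + 168 + 138 + 148 + 105 = 1279

1279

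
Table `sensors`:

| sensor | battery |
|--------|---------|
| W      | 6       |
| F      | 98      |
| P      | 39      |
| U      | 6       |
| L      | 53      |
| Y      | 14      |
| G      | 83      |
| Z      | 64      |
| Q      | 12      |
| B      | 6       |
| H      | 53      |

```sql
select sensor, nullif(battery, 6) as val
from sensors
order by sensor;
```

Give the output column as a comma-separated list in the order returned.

NULL, 98, 83, 53, 53, 39, 12, NULL, NULL, 14, 64

sensor=B: battery=6 vs 6: equal → NULL
sensor=F: battery=98 vs 6: differ → 98
sensor=G: battery=83 vs 6: differ → 83
sensor=H: battery=53 vs 6: differ → 53
sensor=L: battery=53 vs 6: differ → 53
sensor=P: battery=39 vs 6: differ → 39
sensor=Q: battery=12 vs 6: differ → 12
sensor=U: battery=6 vs 6: equal → NULL
sensor=W: battery=6 vs 6: equal → NULL
sensor=Y: battery=14 vs 6: differ → 14
sensor=Z: battery=64 vs 6: differ → 64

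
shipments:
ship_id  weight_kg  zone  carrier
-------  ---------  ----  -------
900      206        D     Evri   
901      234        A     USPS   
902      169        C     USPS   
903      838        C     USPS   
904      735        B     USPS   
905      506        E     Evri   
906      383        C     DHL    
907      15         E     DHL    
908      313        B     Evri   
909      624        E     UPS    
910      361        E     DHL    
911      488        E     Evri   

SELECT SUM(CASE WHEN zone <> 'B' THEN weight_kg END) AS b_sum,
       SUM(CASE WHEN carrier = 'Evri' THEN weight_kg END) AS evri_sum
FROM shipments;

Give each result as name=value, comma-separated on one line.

b_sum=3824, evri_sum=1513

[b_sum: zone <> 'B']
ship_id=900: ✓ → 206
ship_id=901: ✓ → 234
ship_id=902: ✓ → 169
ship_id=903: ✓ → 838
ship_id=904: ✗
ship_id=905: ✓ → 506
ship_id=906: ✓ → 383
ship_id=907: ✓ → 15
ship_id=908: ✗
ship_id=909: ✓ → 624
ship_id=910: ✓ → 361
ship_id=911: ✓ → 488
b_sum = 206 + 234 + 169 + 838 + 506 + 383 + 15 + 624 + 361 + 488 = 3824
—
[evri_sum: carrier = 'Evri']
ship_id=900: ✓ → 206
ship_id=901: ✗
ship_id=902: ✗
ship_id=903: ✗
ship_id=904: ✗
ship_id=905: ✓ → 506
ship_id=906: ✗
ship_id=907: ✗
ship_id=908: ✓ → 313
ship_id=909: ✗
ship_id=910: ✗
ship_id=911: ✓ → 488
evri_sum = 206 + 506 + 313 + 488 = 1513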